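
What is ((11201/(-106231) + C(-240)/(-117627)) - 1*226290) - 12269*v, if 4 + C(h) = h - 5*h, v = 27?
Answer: -6966979551817724/12495633837 ≈ -5.5755e+5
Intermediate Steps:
C(h) = -4 - 4*h (C(h) = -4 + (h - 5*h) = -4 - 4*h)
((11201/(-106231) + C(-240)/(-117627)) - 1*226290) - 12269*v = ((11201/(-106231) + (-4 - 4*(-240))/(-117627)) - 1*226290) - 12269*27 = ((11201*(-1/106231) + (-4 + 960)*(-1/117627)) - 226290) - 331263 = ((-11201/106231 + 956*(-1/117627)) - 226290) - 331263 = ((-11201/106231 - 956/117627) - 226290) - 331263 = (-1419096863/12495633837 - 226290) - 331263 = -2827638400071593/12495633837 - 331263 = -6966979551817724/12495633837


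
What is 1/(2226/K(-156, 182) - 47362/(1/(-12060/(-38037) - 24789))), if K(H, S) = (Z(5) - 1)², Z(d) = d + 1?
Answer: 316975/372141864833004 ≈ 8.5176e-10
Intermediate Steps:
Z(d) = 1 + d
K(H, S) = 25 (K(H, S) = ((1 + 5) - 1)² = (6 - 1)² = 5² = 25)
1/(2226/K(-156, 182) - 47362/(1/(-12060/(-38037) - 24789))) = 1/(2226/25 - 47362/(1/(-12060/(-38037) - 24789))) = 1/(2226*(1/25) - 47362/(1/(-12060*(-1/38037) - 24789))) = 1/(2226/25 - 47362/(1/(4020/12679 - 24789))) = 1/(2226/25 - 47362/(1/(-314295711/12679))) = 1/(2226/25 - 47362/(-12679/314295711)) = 1/(2226/25 - 47362*(-314295711/12679)) = 1/(2226/25 + 14885673464382/12679) = 1/(372141864833004/316975) = 316975/372141864833004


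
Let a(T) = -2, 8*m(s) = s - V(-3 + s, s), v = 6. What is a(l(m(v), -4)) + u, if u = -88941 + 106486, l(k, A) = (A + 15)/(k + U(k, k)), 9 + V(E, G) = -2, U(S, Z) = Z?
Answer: 17543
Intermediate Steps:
V(E, G) = -11 (V(E, G) = -9 - 2 = -11)
m(s) = 11/8 + s/8 (m(s) = (s - 1*(-11))/8 = (s + 11)/8 = (11 + s)/8 = 11/8 + s/8)
l(k, A) = (15 + A)/(2*k) (l(k, A) = (A + 15)/(k + k) = (15 + A)/((2*k)) = (15 + A)*(1/(2*k)) = (15 + A)/(2*k))
u = 17545
a(l(m(v), -4)) + u = -2 + 17545 = 17543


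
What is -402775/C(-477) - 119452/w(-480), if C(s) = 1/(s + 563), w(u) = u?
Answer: -4156608137/120 ≈ -3.4638e+7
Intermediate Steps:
C(s) = 1/(563 + s)
-402775/C(-477) - 119452/w(-480) = -402775/(1/(563 - 477)) - 119452/(-480) = -402775/(1/86) - 119452*(-1/480) = -402775/1/86 + 29863/120 = -402775*86 + 29863/120 = -34638650 + 29863/120 = -4156608137/120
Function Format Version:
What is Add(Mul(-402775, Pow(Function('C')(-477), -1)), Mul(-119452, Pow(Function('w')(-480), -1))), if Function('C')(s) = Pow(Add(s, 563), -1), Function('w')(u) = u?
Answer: Rational(-4156608137, 120) ≈ -3.4638e+7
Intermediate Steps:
Function('C')(s) = Pow(Add(563, s), -1)
Add(Mul(-402775, Pow(Function('C')(-477), -1)), Mul(-119452, Pow(Function('w')(-480), -1))) = Add(Mul(-402775, Pow(Pow(Add(563, -477), -1), -1)), Mul(-119452, Pow(-480, -1))) = Add(Mul(-402775, Pow(Pow(86, -1), -1)), Mul(-119452, Rational(-1, 480))) = Add(Mul(-402775, Pow(Rational(1, 86), -1)), Rational(29863, 120)) = Add(Mul(-402775, 86), Rational(29863, 120)) = Add(-34638650, Rational(29863, 120)) = Rational(-4156608137, 120)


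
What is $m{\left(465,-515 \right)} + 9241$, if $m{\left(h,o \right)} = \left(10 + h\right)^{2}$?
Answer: $234866$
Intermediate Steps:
$m{\left(465,-515 \right)} + 9241 = \left(10 + 465\right)^{2} + 9241 = 475^{2} + 9241 = 225625 + 9241 = 234866$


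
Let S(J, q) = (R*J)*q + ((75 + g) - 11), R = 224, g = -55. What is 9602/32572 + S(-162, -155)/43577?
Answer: 91812246791/709695022 ≈ 129.37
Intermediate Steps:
S(J, q) = 9 + 224*J*q (S(J, q) = (224*J)*q + ((75 - 55) - 11) = 224*J*q + (20 - 11) = 224*J*q + 9 = 9 + 224*J*q)
9602/32572 + S(-162, -155)/43577 = 9602/32572 + (9 + 224*(-162)*(-155))/43577 = 9602*(1/32572) + (9 + 5624640)*(1/43577) = 4801/16286 + 5624649*(1/43577) = 4801/16286 + 5624649/43577 = 91812246791/709695022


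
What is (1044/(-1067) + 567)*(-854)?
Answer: -515769030/1067 ≈ -4.8338e+5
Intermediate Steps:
(1044/(-1067) + 567)*(-854) = (1044*(-1/1067) + 567)*(-854) = (-1044/1067 + 567)*(-854) = (603945/1067)*(-854) = -515769030/1067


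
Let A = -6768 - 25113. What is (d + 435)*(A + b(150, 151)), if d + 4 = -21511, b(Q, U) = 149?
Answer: 668910560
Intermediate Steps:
A = -31881
d = -21515 (d = -4 - 21511 = -21515)
(d + 435)*(A + b(150, 151)) = (-21515 + 435)*(-31881 + 149) = -21080*(-31732) = 668910560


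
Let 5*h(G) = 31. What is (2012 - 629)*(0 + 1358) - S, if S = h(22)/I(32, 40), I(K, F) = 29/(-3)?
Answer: 272326623/145 ≈ 1.8781e+6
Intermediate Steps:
I(K, F) = -29/3 (I(K, F) = 29*(-1/3) = -29/3)
h(G) = 31/5 (h(G) = (1/5)*31 = 31/5)
S = -93/145 (S = 31/(5*(-29/3)) = (31/5)*(-3/29) = -93/145 ≈ -0.64138)
(2012 - 629)*(0 + 1358) - S = (2012 - 629)*(0 + 1358) - 1*(-93/145) = 1383*1358 + 93/145 = 1878114 + 93/145 = 272326623/145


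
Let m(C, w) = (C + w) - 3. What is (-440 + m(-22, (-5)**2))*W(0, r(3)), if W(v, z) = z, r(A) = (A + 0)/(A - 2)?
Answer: -1320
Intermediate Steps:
r(A) = A/(-2 + A)
m(C, w) = -3 + C + w
(-440 + m(-22, (-5)**2))*W(0, r(3)) = (-440 + (-3 - 22 + (-5)**2))*(3/(-2 + 3)) = (-440 + (-3 - 22 + 25))*(3/1) = (-440 + 0)*(3*1) = -440*3 = -1320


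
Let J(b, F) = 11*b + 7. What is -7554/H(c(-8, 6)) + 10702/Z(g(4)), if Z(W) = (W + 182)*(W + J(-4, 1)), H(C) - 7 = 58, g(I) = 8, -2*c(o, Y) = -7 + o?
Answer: -4231817/35815 ≈ -118.16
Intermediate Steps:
J(b, F) = 7 + 11*b
c(o, Y) = 7/2 - o/2 (c(o, Y) = -(-7 + o)/2 = 7/2 - o/2)
H(C) = 65 (H(C) = 7 + 58 = 65)
Z(W) = (-37 + W)*(182 + W) (Z(W) = (W + 182)*(W + (7 + 11*(-4))) = (182 + W)*(W + (7 - 44)) = (182 + W)*(W - 37) = (182 + W)*(-37 + W) = (-37 + W)*(182 + W))
-7554/H(c(-8, 6)) + 10702/Z(g(4)) = -7554/65 + 10702/(-6734 + 8² + 145*8) = -7554*1/65 + 10702/(-6734 + 64 + 1160) = -7554/65 + 10702/(-5510) = -7554/65 + 10702*(-1/5510) = -7554/65 - 5351/2755 = -4231817/35815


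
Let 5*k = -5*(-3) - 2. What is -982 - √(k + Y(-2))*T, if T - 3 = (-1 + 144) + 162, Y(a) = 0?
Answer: -982 - 308*√65/5 ≈ -1478.6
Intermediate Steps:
k = 13/5 (k = (-5*(-3) - 2)/5 = (15 - 2)/5 = (⅕)*13 = 13/5 ≈ 2.6000)
T = 308 (T = 3 + ((-1 + 144) + 162) = 3 + (143 + 162) = 3 + 305 = 308)
-982 - √(k + Y(-2))*T = -982 - √(13/5 + 0)*308 = -982 - √(13/5)*308 = -982 - √65/5*308 = -982 - 308*√65/5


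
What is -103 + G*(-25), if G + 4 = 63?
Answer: -1578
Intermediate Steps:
G = 59 (G = -4 + 63 = 59)
-103 + G*(-25) = -103 + 59*(-25) = -103 - 1475 = -1578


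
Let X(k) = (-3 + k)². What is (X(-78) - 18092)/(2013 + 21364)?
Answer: -11531/23377 ≈ -0.49326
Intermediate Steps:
(X(-78) - 18092)/(2013 + 21364) = ((-3 - 78)² - 18092)/(2013 + 21364) = ((-81)² - 18092)/23377 = (6561 - 18092)*(1/23377) = -11531*1/23377 = -11531/23377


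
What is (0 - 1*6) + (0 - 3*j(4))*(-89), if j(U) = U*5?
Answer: 5334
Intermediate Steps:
j(U) = 5*U
(0 - 1*6) + (0 - 3*j(4))*(-89) = (0 - 1*6) + (0 - 15*4)*(-89) = (0 - 6) + (0 - 3*20)*(-89) = -6 + (0 - 60)*(-89) = -6 - 60*(-89) = -6 + 5340 = 5334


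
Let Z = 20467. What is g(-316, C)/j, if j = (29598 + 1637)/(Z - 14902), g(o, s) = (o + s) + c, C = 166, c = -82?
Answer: -258216/6247 ≈ -41.334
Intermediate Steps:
g(o, s) = -82 + o + s (g(o, s) = (o + s) - 82 = -82 + o + s)
j = 6247/1113 (j = (29598 + 1637)/(20467 - 14902) = 31235/5565 = 31235*(1/5565) = 6247/1113 ≈ 5.6128)
g(-316, C)/j = (-82 - 316 + 166)/(6247/1113) = -232*1113/6247 = -258216/6247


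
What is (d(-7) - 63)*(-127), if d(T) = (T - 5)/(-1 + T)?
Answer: 15621/2 ≈ 7810.5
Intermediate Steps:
d(T) = (-5 + T)/(-1 + T)
(d(-7) - 63)*(-127) = ((-5 - 7)/(-1 - 7) - 63)*(-127) = (-12/(-8) - 63)*(-127) = (-⅛*(-12) - 63)*(-127) = (3/2 - 63)*(-127) = -123/2*(-127) = 15621/2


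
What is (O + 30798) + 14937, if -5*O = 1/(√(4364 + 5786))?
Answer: 45735 - √406/10150 ≈ 45735.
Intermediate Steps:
O = -√406/10150 (O = -1/(5*√(4364 + 5786)) = -√406/2030/5 = -√406/10150 ≈ -0.0019852)
(O + 30798) + 14937 = (-√406/10150 + 30798) + 14937 = (30798 - √406/10150) + 14937 = 45735 - √406/10150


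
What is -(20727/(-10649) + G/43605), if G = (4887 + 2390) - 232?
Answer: 165755726/92869929 ≈ 1.7848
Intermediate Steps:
G = 7045 (G = 7277 - 232 = 7045)
-(20727/(-10649) + G/43605) = -(20727/(-10649) + 7045/43605) = -(20727*(-1/10649) + 7045*(1/43605)) = -(-20727/10649 + 1409/8721) = -1*(-165755726/92869929) = 165755726/92869929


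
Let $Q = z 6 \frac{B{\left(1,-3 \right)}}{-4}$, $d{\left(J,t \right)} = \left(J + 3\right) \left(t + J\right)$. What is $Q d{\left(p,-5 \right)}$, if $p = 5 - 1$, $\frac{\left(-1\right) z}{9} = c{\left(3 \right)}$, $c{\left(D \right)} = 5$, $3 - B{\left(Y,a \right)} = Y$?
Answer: $-945$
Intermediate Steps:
$B{\left(Y,a \right)} = 3 - Y$
$z = -45$ ($z = \left(-9\right) 5 = -45$)
$p = 4$
$d{\left(J,t \right)} = \left(3 + J\right) \left(J + t\right)$
$Q = 135$ ($Q = \left(-45\right) 6 \frac{3 - 1}{-4} = - 270 \left(3 - 1\right) \left(- \frac{1}{4}\right) = - 270 \cdot 2 \left(- \frac{1}{4}\right) = \left(-270\right) \left(- \frac{1}{2}\right) = 135$)
$Q d{\left(p,-5 \right)} = 135 \left(4^{2} + 3 \cdot 4 + 3 \left(-5\right) + 4 \left(-5\right)\right) = 135 \left(16 + 12 - 15 - 20\right) = 135 \left(-7\right) = -945$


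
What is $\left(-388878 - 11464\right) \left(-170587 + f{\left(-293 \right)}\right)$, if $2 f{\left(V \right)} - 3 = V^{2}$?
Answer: $51108060062$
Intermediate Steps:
$f{\left(V \right)} = \frac{3}{2} + \frac{V^{2}}{2}$
$\left(-388878 - 11464\right) \left(-170587 + f{\left(-293 \right)}\right) = \left(-388878 - 11464\right) \left(-170587 + \left(\frac{3}{2} + \frac{\left(-293\right)^{2}}{2}\right)\right) = - 400342 \left(-170587 + \left(\frac{3}{2} + \frac{1}{2} \cdot 85849\right)\right) = - 400342 \left(-170587 + \left(\frac{3}{2} + \frac{85849}{2}\right)\right) = - 400342 \left(-170587 + 42926\right) = \left(-400342\right) \left(-127661\right) = 51108060062$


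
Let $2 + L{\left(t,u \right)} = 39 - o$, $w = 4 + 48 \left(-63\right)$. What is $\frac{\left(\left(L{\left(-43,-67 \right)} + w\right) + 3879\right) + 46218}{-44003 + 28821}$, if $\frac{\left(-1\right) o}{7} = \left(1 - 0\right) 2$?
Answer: $- \frac{23564}{7591} \approx -3.1042$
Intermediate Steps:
$o = -14$ ($o = - 7 \left(1 - 0\right) 2 = - 7 \left(1 + 0\right) 2 = - 7 \cdot 1 \cdot 2 = \left(-7\right) 2 = -14$)
$w = -3020$ ($w = 4 - 3024 = -3020$)
$L{\left(t,u \right)} = 51$ ($L{\left(t,u \right)} = -2 + \left(39 - -14\right) = -2 + \left(39 + 14\right) = -2 + 53 = 51$)
$\frac{\left(\left(L{\left(-43,-67 \right)} + w\right) + 3879\right) + 46218}{-44003 + 28821} = \frac{\left(\left(51 - 3020\right) + 3879\right) + 46218}{-44003 + 28821} = \frac{\left(-2969 + 3879\right) + 46218}{-15182} = \left(910 + 46218\right) \left(- \frac{1}{15182}\right) = 47128 \left(- \frac{1}{15182}\right) = - \frac{23564}{7591}$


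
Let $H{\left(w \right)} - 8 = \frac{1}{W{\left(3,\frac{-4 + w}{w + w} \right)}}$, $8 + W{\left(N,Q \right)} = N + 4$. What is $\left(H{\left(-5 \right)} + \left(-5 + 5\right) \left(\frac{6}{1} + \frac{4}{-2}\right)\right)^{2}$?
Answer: $49$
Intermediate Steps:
$W{\left(N,Q \right)} = -4 + N$ ($W{\left(N,Q \right)} = -8 + \left(N + 4\right) = -8 + \left(4 + N\right) = -4 + N$)
$H{\left(w \right)} = 7$ ($H{\left(w \right)} = 8 + \frac{1}{-4 + 3} = 8 + \frac{1}{-1} = 8 - 1 = 7$)
$\left(H{\left(-5 \right)} + \left(-5 + 5\right) \left(\frac{6}{1} + \frac{4}{-2}\right)\right)^{2} = \left(7 + \left(-5 + 5\right) \left(\frac{6}{1} + \frac{4}{-2}\right)\right)^{2} = \left(7 + 0 \left(6 \cdot 1 + 4 \left(- \frac{1}{2}\right)\right)\right)^{2} = \left(7 + 0 \left(6 - 2\right)\right)^{2} = \left(7 + 0 \cdot 4\right)^{2} = \left(7 + 0\right)^{2} = 7^{2} = 49$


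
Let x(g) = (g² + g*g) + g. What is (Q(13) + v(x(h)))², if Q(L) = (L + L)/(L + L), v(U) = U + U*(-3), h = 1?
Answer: 25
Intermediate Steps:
x(g) = g + 2*g² (x(g) = (g² + g²) + g = 2*g² + g = g + 2*g²)
v(U) = -2*U (v(U) = U - 3*U = -2*U)
Q(L) = 1 (Q(L) = (2*L)/((2*L)) = (2*L)*(1/(2*L)) = 1)
(Q(13) + v(x(h)))² = (1 - 2*(1 + 2*1))² = (1 - 2*(1 + 2))² = (1 - 2*3)² = (1 - 6)² = (-5)² = 25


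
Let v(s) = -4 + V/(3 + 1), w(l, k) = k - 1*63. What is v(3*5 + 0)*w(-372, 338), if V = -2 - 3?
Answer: -5775/4 ≈ -1443.8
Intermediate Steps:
V = -5
w(l, k) = -63 + k (w(l, k) = k - 63 = -63 + k)
v(s) = -21/4 (v(s) = -4 - 5/(3 + 1) = -4 - 5/4 = -21/4)
v(3*5 + 0)*w(-372, 338) = -21*(-63 + 338)/4 = -21/4*275 = -5775/4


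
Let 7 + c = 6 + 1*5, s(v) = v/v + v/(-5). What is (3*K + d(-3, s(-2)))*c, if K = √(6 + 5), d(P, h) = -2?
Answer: -8 + 12*√11 ≈ 31.799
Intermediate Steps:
s(v) = 1 - v/5 (s(v) = 1 + v*(-⅕) = 1 - v/5)
K = √11 ≈ 3.3166
c = 4 (c = -7 + (6 + 1*5) = -7 + (6 + 5) = -7 + 11 = 4)
(3*K + d(-3, s(-2)))*c = (3*√11 - 2)*4 = (-2 + 3*√11)*4 = -8 + 12*√11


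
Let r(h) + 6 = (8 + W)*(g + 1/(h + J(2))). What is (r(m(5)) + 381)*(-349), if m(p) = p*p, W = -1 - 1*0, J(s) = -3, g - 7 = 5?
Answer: -3526645/22 ≈ -1.6030e+5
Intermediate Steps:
g = 12 (g = 7 + 5 = 12)
W = -1 (W = -1 + 0 = -1)
m(p) = p²
r(h) = 78 + 7/(-3 + h) (r(h) = -6 + (8 - 1)*(12 + 1/(h - 3)) = -6 + 7*(12 + 1/(-3 + h)) = -6 + (84 + 7/(-3 + h)) = 78 + 7/(-3 + h))
(r(m(5)) + 381)*(-349) = ((-227 + 78*5²)/(-3 + 5²) + 381)*(-349) = ((-227 + 78*25)/(-3 + 25) + 381)*(-349) = ((-227 + 1950)/22 + 381)*(-349) = ((1/22)*1723 + 381)*(-349) = (1723/22 + 381)*(-349) = (10105/22)*(-349) = -3526645/22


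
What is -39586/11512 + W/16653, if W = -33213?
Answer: -173595619/31951556 ≈ -5.4331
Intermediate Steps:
-39586/11512 + W/16653 = -39586/11512 - 33213/16653 = -39586*1/11512 - 33213*1/16653 = -19793/5756 - 11071/5551 = -173595619/31951556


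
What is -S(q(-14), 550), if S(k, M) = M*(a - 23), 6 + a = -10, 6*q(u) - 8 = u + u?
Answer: 21450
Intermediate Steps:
q(u) = 4/3 + u/3 (q(u) = 4/3 + (u + u)/6 = 4/3 + (2*u)/6 = 4/3 + u/3)
a = -16 (a = -6 - 10 = -16)
S(k, M) = -39*M (S(k, M) = M*(-16 - 23) = M*(-39) = -39*M)
-S(q(-14), 550) = -(-39)*550 = -1*(-21450) = 21450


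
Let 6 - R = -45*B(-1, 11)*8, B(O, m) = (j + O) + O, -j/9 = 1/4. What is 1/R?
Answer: -1/1524 ≈ -0.00065617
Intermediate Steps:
j = -9/4 ≈ -2.2500
B(O, m) = -9/4 + 2*O (B(O, m) = (-9/4 + O) + O = -9/4 + 2*O)
R = -1524 (R = 6 - (-45*(-9/4 + 2*(-1)))*8 = 6 - (-45*(-9/4 - 2))*8 = 6 - (-45*(-17/4))*8 = 6 - 765*8/4 = 6 - 1*1530 = 6 - 1530 = -1524)
1/R = 1/(-1524) = -1/1524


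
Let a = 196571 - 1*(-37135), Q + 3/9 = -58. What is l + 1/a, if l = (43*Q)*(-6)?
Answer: 3517275301/233706 ≈ 15050.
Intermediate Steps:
Q = -175/3 (Q = -⅓ - 58 = -175/3 ≈ -58.333)
a = 233706 (a = 196571 + 37135 = 233706)
l = 15050 (l = (43*(-175/3))*(-6) = -7525/3*(-6) = 15050)
l + 1/a = 15050 + 1/233706 = 3517275301/233706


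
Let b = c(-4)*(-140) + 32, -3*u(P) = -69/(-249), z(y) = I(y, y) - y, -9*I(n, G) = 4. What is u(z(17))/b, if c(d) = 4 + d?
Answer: -23/7968 ≈ -0.0028865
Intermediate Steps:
I(n, G) = -4/9 (I(n, G) = -⅑*4 = -4/9)
z(y) = -4/9 - y
u(P) = -23/249 (u(P) = -(-23)/(-249) = -(-23)*(-1)/249 = -⅓*23/83 = -23/249)
b = 32 (b = (4 - 4)*(-140) + 32 = 0*(-140) + 32 = 0 + 32 = 32)
u(z(17))/b = -23/249/32 = -23/249*1/32 = -23/7968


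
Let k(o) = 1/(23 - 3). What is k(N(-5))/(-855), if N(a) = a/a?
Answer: -1/17100 ≈ -5.8480e-5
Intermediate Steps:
N(a) = 1
k(o) = 1/20
k(N(-5))/(-855) = (1/20)/(-855) = (1/20)*(-1/855) = -1/17100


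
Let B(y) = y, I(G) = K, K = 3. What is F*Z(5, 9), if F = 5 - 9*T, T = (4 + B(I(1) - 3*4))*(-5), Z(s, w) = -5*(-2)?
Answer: -2200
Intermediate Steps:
Z(s, w) = 10
I(G) = 3
T = 25 (T = (4 + (3 - 3*4))*(-5) = (4 + (3 - 12))*(-5) = (4 - 9)*(-5) = -5*(-5) = 25)
F = -220 (F = 5 - 9*25 = 5 - 225 = -220)
F*Z(5, 9) = -220*10 = -2200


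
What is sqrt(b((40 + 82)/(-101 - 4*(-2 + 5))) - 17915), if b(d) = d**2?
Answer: 7*I*sqrt(4668199)/113 ≈ 133.84*I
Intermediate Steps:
sqrt(b((40 + 82)/(-101 - 4*(-2 + 5))) - 17915) = sqrt(((40 + 82)/(-101 - 4*(-2 + 5)))**2 - 17915) = sqrt((122/(-101 - 4*3))**2 - 17915) = sqrt((122/(-101 - 12))**2 - 17915) = sqrt((122/(-113))**2 - 17915) = sqrt((122*(-1/113))**2 - 17915) = sqrt((-122/113)**2 - 17915) = sqrt(14884/12769 - 17915) = sqrt(-228741751/12769) = 7*I*sqrt(4668199)/113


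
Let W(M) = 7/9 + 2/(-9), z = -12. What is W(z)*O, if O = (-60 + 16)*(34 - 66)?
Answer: 7040/9 ≈ 782.22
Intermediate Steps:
O = 1408 (O = -44*(-32) = 1408)
W(M) = 5/9 (W(M) = 7*(⅑) + 2*(-⅑) = 7/9 - 2/9 = 5/9)
W(z)*O = (5/9)*1408 = 7040/9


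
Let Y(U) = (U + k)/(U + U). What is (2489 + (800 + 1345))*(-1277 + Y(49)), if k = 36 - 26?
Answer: -41403797/7 ≈ -5.9148e+6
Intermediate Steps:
k = 10
Y(U) = (10 + U)/(2*U) (Y(U) = (U + 10)/(U + U) = (10 + U)/((2*U)) = (10 + U)*(1/(2*U)) = (10 + U)/(2*U))
(2489 + (800 + 1345))*(-1277 + Y(49)) = (2489 + (800 + 1345))*(-1277 + (½)*(10 + 49)/49) = (2489 + 2145)*(-1277 + (½)*(1/49)*59) = 4634*(-1277 + 59/98) = 4634*(-125087/98) = -41403797/7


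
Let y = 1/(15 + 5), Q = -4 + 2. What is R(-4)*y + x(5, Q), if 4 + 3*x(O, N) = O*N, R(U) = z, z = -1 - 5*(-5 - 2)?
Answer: -89/30 ≈ -2.9667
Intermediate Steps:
z = 34 (z = -1 - 5*(-7) = -1 - 1*(-35) = -1 + 35 = 34)
R(U) = 34
Q = -2
x(O, N) = -4/3 + N*O/3 (x(O, N) = -4/3 + (O*N)/3 = -4/3 + (N*O)/3 = -4/3 + N*O/3)
y = 1/20 ≈ 0.050000
R(-4)*y + x(5, Q) = 34*(1/20) + (-4/3 + (⅓)*(-2)*5) = 17/10 + (-4/3 - 10/3) = 17/10 - 14/3 = -89/30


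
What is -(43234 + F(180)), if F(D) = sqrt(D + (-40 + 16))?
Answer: -43234 - 2*sqrt(39) ≈ -43247.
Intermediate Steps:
F(D) = sqrt(-24 + D) (F(D) = sqrt(D - 24) = sqrt(-24 + D))
-(43234 + F(180)) = -(43234 + sqrt(-24 + 180)) = -(43234 + sqrt(156)) = -(43234 + 2*sqrt(39)) = -43234 - 2*sqrt(39)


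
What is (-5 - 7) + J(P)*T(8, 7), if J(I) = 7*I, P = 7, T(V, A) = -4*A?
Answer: -1384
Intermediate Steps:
(-5 - 7) + J(P)*T(8, 7) = (-5 - 7) + (7*7)*(-4*7) = -12 + 49*(-28) = -12 - 1372 = -1384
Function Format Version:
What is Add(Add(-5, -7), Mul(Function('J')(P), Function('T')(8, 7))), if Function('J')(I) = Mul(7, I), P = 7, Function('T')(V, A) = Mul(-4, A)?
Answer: -1384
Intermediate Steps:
Add(Add(-5, -7), Mul(Function('J')(P), Function('T')(8, 7))) = Add(Add(-5, -7), Mul(Mul(7, 7), Mul(-4, 7))) = Add(-12, Mul(49, -28)) = Add(-12, -1372) = -1384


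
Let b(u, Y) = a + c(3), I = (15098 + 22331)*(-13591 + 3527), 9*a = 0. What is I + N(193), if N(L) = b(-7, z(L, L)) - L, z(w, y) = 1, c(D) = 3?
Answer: -376685646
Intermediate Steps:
a = 0 (a = (⅑)*0 = 0)
I = -376685456 (I = 37429*(-10064) = -376685456)
b(u, Y) = 3 (b(u, Y) = 0 + 3 = 3)
N(L) = 3 - L
I + N(193) = -376685456 + (3 - 1*193) = -376685456 + (3 - 193) = -376685456 - 190 = -376685646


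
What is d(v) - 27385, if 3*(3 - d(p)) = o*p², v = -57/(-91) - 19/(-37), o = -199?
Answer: -928332336038/34010067 ≈ -27296.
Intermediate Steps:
v = 3838/3367 (v = -57*(-1/91) - 19*(-1/37) = 57/91 + 19/37 = 3838/3367 ≈ 1.1399)
d(p) = 3 + 199*p²/3 (d(p) = 3 - (-199)*p²/3 = 3 + 199*p²/3)
d(v) - 27385 = (3 + 199*(3838/3367)²/3) - 27385 = (3 + (199/3)*(14730244/11336689)) - 27385 = (3 + 2931318556/34010067) - 27385 = 3033348757/34010067 - 27385 = -928332336038/34010067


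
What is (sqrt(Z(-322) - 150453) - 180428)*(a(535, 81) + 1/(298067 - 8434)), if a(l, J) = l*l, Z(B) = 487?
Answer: -14957518264602328/289633 + 82900205426*I*sqrt(149966)/289633 ≈ -5.1643e+10 + 1.1084e+8*I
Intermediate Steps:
a(l, J) = l**2
(sqrt(Z(-322) - 150453) - 180428)*(a(535, 81) + 1/(298067 - 8434)) = (sqrt(487 - 150453) - 180428)*(535**2 + 1/(298067 - 8434)) = (sqrt(-149966) - 180428)*(286225 + 1/289633) = (I*sqrt(149966) - 180428)*(286225 + 1/289633) = (-180428 + I*sqrt(149966))*(82900205426/289633) = -14957518264602328/289633 + 82900205426*I*sqrt(149966)/289633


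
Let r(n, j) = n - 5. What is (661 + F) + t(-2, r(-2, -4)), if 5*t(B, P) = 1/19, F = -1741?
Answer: -102599/95 ≈ -1080.0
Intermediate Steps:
r(n, j) = -5 + n
t(B, P) = 1/95 (t(B, P) = (⅕)/19 = (⅕)*(1/19) = 1/95)
(661 + F) + t(-2, r(-2, -4)) = (661 - 1741) + 1/95 = -1080 + 1/95 = -102599/95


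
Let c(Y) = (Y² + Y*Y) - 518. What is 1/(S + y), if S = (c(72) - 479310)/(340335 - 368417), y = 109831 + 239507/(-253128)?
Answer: 67059816/7366304270297 ≈ 9.1036e-6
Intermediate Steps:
c(Y) = -518 + 2*Y² (c(Y) = (Y² + Y²) - 518 = 2*Y² - 518 = -518 + 2*Y²)
y = 524548337/4776 (y = 109831 + 239507*(-1/253128) = 109831 - 4519/4776 = 524548337/4776 ≈ 1.0983e+5)
S = 234730/14041 (S = ((-518 + 2*72²) - 479310)/(340335 - 368417) = ((-518 + 2*5184) - 479310)/(-28082) = ((-518 + 10368) - 479310)*(-1/28082) = (9850 - 479310)*(-1/28082) = -469460*(-1/28082) = 234730/14041 ≈ 16.717)
1/(S + y) = 1/(234730/14041 + 524548337/4776) = 1/(7366304270297/67059816) = 67059816/7366304270297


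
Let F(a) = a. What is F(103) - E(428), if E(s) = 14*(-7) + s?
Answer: -227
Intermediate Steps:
E(s) = -98 + s
F(103) - E(428) = 103 - (-98 + 428) = 103 - 1*330 = 103 - 330 = -227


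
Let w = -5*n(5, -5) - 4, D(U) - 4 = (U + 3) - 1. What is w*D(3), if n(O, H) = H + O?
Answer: -36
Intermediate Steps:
D(U) = 6 + U (D(U) = 4 + ((U + 3) - 1) = 4 + ((3 + U) - 1) = 4 + (2 + U) = 6 + U)
w = -4 (w = -5*(-5 + 5) - 4 = -5*0 - 4 = 0 - 4 = -4)
w*D(3) = -4*(6 + 3) = -4*9 = -36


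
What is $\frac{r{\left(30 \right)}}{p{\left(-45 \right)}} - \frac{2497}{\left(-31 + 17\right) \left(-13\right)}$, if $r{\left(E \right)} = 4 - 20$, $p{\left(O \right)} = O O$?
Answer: $- \frac{5059337}{368550} \approx -13.728$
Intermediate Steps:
$p{\left(O \right)} = O^{2}$
$r{\left(E \right)} = -16$
$\frac{r{\left(30 \right)}}{p{\left(-45 \right)}} - \frac{2497}{\left(-31 + 17\right) \left(-13\right)} = - \frac{16}{\left(-45\right)^{2}} - \frac{2497}{\left(-31 + 17\right) \left(-13\right)} = - \frac{16}{2025} - \frac{2497}{\left(-14\right) \left(-13\right)} = \left(-16\right) \frac{1}{2025} - \frac{2497}{182} = - \frac{16}{2025} - \frac{2497}{182} = - \frac{5059337}{368550}$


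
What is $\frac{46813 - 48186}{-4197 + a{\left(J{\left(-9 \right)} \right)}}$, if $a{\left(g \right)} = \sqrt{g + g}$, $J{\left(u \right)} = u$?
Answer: $\frac{1920827}{5871609} + \frac{1373 i \sqrt{2}}{5871609} \approx 0.32714 + 0.0003307 i$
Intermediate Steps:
$a{\left(g \right)} = \sqrt{2} \sqrt{g}$ ($a{\left(g \right)} = \sqrt{2 g} = \sqrt{2} \sqrt{g}$)
$\frac{46813 - 48186}{-4197 + a{\left(J{\left(-9 \right)} \right)}} = \frac{46813 - 48186}{-4197 + \sqrt{2} \sqrt{-9}} = - \frac{1373}{-4197 + \sqrt{2} \cdot 3 i} = - \frac{1373}{-4197 + 3 i \sqrt{2}}$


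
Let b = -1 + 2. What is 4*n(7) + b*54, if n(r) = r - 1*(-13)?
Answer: 134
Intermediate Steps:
n(r) = 13 + r (n(r) = r + 13 = 13 + r)
b = 1
4*n(7) + b*54 = 4*(13 + 7) + 1*54 = 4*20 + 54 = 80 + 54 = 134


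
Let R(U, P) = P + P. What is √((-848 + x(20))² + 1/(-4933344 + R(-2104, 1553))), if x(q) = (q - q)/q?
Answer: √17479438357302716738/4930238 ≈ 848.00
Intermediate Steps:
R(U, P) = 2*P
x(q) = 0 (x(q) = 0/q = 0)
√((-848 + x(20))² + 1/(-4933344 + R(-2104, 1553))) = √((-848 + 0)² + 1/(-4933344 + 2*1553)) = √((-848)² + 1/(-4933344 + 3106)) = √(719104 + 1/(-4930238)) = √(719104 - 1/4930238) = √(3545353866751/4930238) = √17479438357302716738/4930238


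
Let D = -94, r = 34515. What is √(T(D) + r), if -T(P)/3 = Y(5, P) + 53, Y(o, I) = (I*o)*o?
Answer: √41406 ≈ 203.48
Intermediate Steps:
Y(o, I) = I*o²
T(P) = -159 - 75*P (T(P) = -3*(P*5² + 53) = -3*(P*25 + 53) = -3*(25*P + 53) = -3*(53 + 25*P) = -159 - 75*P)
√(T(D) + r) = √((-159 - 75*(-94)) + 34515) = √((-159 + 7050) + 34515) = √(6891 + 34515) = √41406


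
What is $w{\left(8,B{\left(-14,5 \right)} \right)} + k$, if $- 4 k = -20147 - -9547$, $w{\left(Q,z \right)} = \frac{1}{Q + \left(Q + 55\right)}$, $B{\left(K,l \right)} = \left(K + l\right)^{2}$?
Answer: $\frac{188151}{71} \approx 2650.0$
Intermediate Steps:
$w{\left(Q,z \right)} = \frac{1}{55 + 2 Q}$ ($w{\left(Q,z \right)} = \frac{1}{Q + \left(55 + Q\right)} = \frac{1}{55 + 2 Q}$)
$k = 2650$ ($k = - \frac{-20147 - -9547}{4} = - \frac{-20147 + 9547}{4} = \left(- \frac{1}{4}\right) \left(-10600\right) = 2650$)
$w{\left(8,B{\left(-14,5 \right)} \right)} + k = \frac{1}{55 + 2 \cdot 8} + 2650 = \frac{1}{55 + 16} + 2650 = \frac{1}{71} + 2650 = \frac{188151}{71}$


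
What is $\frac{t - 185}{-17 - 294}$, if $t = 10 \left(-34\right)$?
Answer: $\frac{525}{311} \approx 1.6881$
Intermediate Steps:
$t = -340$
$\frac{t - 185}{-17 - 294} = \frac{-340 - 185}{-17 - 294} = - \frac{525}{-311} = \left(-525\right) \left(- \frac{1}{311}\right) = \frac{525}{311}$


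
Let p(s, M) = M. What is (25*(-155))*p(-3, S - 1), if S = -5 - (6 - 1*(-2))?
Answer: 54250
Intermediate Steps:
S = -13 (S = -5 - (6 + 2) = -5 - 1*8 = -5 - 8 = -13)
(25*(-155))*p(-3, S - 1) = (25*(-155))*(-13 - 1) = -3875*(-14) = 54250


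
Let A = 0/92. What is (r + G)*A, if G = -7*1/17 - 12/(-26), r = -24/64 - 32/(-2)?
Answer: 0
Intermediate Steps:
A = 0 (A = 0*(1/92) = 0)
r = 125/8 (r = -24*1/64 - 32*(-½) = -3/8 + 16 = 125/8 ≈ 15.625)
G = 11/221 (G = -7*1/17 - 12*(-1/26) = -7/17 + 6/13 = 11/221 ≈ 0.049774)
(r + G)*A = (125/8 + 11/221)*0 = (27713/1768)*0 = 0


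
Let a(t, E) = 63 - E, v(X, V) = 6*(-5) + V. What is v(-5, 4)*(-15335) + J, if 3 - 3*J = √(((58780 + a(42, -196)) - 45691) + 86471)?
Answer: 398711 - √11091 ≈ 3.9861e+5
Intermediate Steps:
v(X, V) = -30 + V
J = 1 - √11091 (J = 1 - √(((58780 + (63 - 1*(-196))) - 45691) + 86471)/3 = 1 - √(((58780 + (63 + 196)) - 45691) + 86471)/3 = 1 - √(((58780 + 259) - 45691) + 86471)/3 = 1 - √((59039 - 45691) + 86471)/3 = 1 - √(13348 + 86471)/3 = 1 - √11091 ≈ -104.31)
v(-5, 4)*(-15335) + J = (-30 + 4)*(-15335) + (1 - √11091) = -26*(-15335) + (1 - √11091) = 398710 + (1 - √11091) = 398711 - √11091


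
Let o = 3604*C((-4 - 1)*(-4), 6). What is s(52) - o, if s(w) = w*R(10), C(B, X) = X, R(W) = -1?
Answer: -21676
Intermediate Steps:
s(w) = -w (s(w) = w*(-1) = -w)
o = 21624 (o = 3604*6 = 21624)
s(52) - o = -1*52 - 1*21624 = -52 - 21624 = -21676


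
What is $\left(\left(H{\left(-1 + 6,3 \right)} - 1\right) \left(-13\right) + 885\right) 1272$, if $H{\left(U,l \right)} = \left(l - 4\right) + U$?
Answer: $1076112$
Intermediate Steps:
$H{\left(U,l \right)} = -4 + U + l$ ($H{\left(U,l \right)} = \left(-4 + l\right) + U = -4 + U + l$)
$\left(\left(H{\left(-1 + 6,3 \right)} - 1\right) \left(-13\right) + 885\right) 1272 = \left(\left(\left(-4 + \left(-1 + 6\right) + 3\right) - 1\right) \left(-13\right) + 885\right) 1272 = \left(\left(\left(-4 + 5 + 3\right) - 1\right) \left(-13\right) + 885\right) 1272 = \left(\left(4 - 1\right) \left(-13\right) + 885\right) 1272 = \left(3 \left(-13\right) + 885\right) 1272 = \left(-39 + 885\right) 1272 = 846 \cdot 1272 = 1076112$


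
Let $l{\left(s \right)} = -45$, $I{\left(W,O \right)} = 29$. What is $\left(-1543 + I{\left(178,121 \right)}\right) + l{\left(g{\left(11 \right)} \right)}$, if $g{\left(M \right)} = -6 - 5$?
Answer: $-1559$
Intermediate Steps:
$g{\left(M \right)} = -11$
$\left(-1543 + I{\left(178,121 \right)}\right) + l{\left(g{\left(11 \right)} \right)} = \left(-1543 + 29\right) - 45 = -1514 - 45 = -1559$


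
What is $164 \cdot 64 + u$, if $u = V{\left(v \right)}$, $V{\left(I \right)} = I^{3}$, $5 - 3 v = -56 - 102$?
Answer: $\frac{4614139}{27} \approx 1.7089 \cdot 10^{5}$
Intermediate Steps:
$v = \frac{163}{3}$ ($v = \frac{5}{3} - \frac{-56 - 102}{3} = \frac{5}{3} - - \frac{158}{3} = \frac{5}{3} + \frac{158}{3} = \frac{163}{3} \approx 54.333$)
$u = \frac{4330747}{27}$ ($u = \left(\frac{163}{3}\right)^{3} = \frac{4330747}{27} \approx 1.604 \cdot 10^{5}$)
$164 \cdot 64 + u = 164 \cdot 64 + \frac{4330747}{27} = 10496 + \frac{4330747}{27} = \frac{4614139}{27}$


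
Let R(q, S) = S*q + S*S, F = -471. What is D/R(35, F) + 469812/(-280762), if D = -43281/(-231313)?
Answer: -3719461400860569/2222769938718356 ≈ -1.6733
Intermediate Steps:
R(q, S) = S**2 + S*q (R(q, S) = S*q + S**2 = S**2 + S*q)
D = 43281/231313 (D = -43281*(-1/231313) = 43281/231313 ≈ 0.18711)
D/R(35, F) + 469812/(-280762) = 43281/(231313*((-471*(-471 + 35)))) + 469812/(-280762) = 43281/(231313*((-471*(-436)))) + 469812*(-1/280762) = (43281/231313)/205356 - 234906/140381 = (43281/231313)*(1/205356) - 234906/140381 = 14427/15833837476 - 234906/140381 = -3719461400860569/2222769938718356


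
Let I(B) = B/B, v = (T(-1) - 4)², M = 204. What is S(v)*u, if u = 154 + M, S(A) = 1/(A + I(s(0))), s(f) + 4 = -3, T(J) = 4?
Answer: 358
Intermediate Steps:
s(f) = -7 (s(f) = -4 - 3 = -7)
v = 0 (v = (4 - 4)² = 0² = 0)
I(B) = 1
S(A) = 1/(1 + A) (S(A) = 1/(A + 1) = 1/(1 + A))
u = 358 (u = 154 + 204 = 358)
S(v)*u = 358/(1 + 0) = 358/1 = 1*358 = 358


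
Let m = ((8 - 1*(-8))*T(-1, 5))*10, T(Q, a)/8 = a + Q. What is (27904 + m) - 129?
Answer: 32895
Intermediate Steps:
T(Q, a) = 8*Q + 8*a (T(Q, a) = 8*(a + Q) = 8*(Q + a) = 8*Q + 8*a)
m = 5120 (m = ((8 - 1*(-8))*(8*(-1) + 8*5))*10 = ((8 + 8)*(-8 + 40))*10 = (16*32)*10 = 512*10 = 5120)
(27904 + m) - 129 = (27904 + 5120) - 129 = 33024 - 129 = 32895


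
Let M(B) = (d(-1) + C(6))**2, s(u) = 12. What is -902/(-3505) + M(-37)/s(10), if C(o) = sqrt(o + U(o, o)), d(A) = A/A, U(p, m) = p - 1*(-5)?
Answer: 12319/7010 + sqrt(17)/6 ≈ 2.4445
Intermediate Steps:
U(p, m) = 5 + p (U(p, m) = p + 5 = 5 + p)
d(A) = 1
C(o) = sqrt(5 + 2*o) (C(o) = sqrt(o + (5 + o)) = sqrt(5 + 2*o))
M(B) = (1 + sqrt(17))**2 (M(B) = (1 + sqrt(5 + 2*6))**2 = (1 + sqrt(5 + 12))**2 = (1 + sqrt(17))**2)
-902/(-3505) + M(-37)/s(10) = -902/(-3505) + (1 + sqrt(17))**2/12 = -902*(-1/3505) + (1 + sqrt(17))**2*(1/12) = 902/3505 + (1 + sqrt(17))**2/12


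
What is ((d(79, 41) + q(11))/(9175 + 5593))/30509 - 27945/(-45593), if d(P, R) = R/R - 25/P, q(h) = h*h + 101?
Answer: 124334377704177/202854632727058 ≈ 0.61292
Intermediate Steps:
q(h) = 101 + h² (q(h) = h² + 101 = 101 + h²)
d(P, R) = 1 - 25/P
((d(79, 41) + q(11))/(9175 + 5593))/30509 - 27945/(-45593) = (((-25 + 79)/79 + (101 + 11²))/(9175 + 5593))/30509 - 27945/(-45593) = (((1/79)*54 + (101 + 121))/14768)*(1/30509) - 27945*(-1/45593) = ((54/79 + 222)*(1/14768))*(1/30509) + 27945/45593 = ((17592/79)*(1/14768))*(1/30509) + 27945/45593 = (2199/145834)*(1/30509) + 27945/45593 = 2199/4449249506 + 27945/45593 = 124334377704177/202854632727058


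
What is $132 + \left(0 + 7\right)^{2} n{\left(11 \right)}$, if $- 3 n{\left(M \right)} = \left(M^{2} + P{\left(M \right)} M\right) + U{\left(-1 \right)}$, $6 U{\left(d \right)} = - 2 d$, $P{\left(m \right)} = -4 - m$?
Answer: $\frac{7607}{9} \approx 845.22$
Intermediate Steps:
$U{\left(d \right)} = - \frac{d}{3}$ ($U{\left(d \right)} = \frac{\left(-2\right) d}{6} = - \frac{d}{3}$)
$n{\left(M \right)} = - \frac{1}{9} - \frac{M^{2}}{3} - \frac{M \left(-4 - M\right)}{3}$ ($n{\left(M \right)} = - \frac{\left(M^{2} + \left(-4 - M\right) M\right) - - \frac{1}{3}}{3} = - \frac{\left(M^{2} + M \left(-4 - M\right)\right) + \frac{1}{3}}{3} = - \frac{\frac{1}{3} + M^{2} + M \left(-4 - M\right)}{3} = - \frac{1}{9} - \frac{M^{2}}{3} - \frac{M \left(-4 - M\right)}{3}$)
$132 + \left(0 + 7\right)^{2} n{\left(11 \right)} = 132 + \left(0 + 7\right)^{2} \left(- \frac{1}{9} + \frac{4}{3} \cdot 11\right) = 132 + 7^{2} \left(- \frac{1}{9} + \frac{44}{3}\right) = 132 + 49 \cdot \frac{131}{9} = 132 + \frac{6419}{9} = \frac{7607}{9}$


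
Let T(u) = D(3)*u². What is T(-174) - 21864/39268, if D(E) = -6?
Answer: -1783322418/9817 ≈ -1.8166e+5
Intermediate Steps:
T(u) = -6*u²
T(-174) - 21864/39268 = -6*(-174)² - 21864/39268 = -6*30276 - 21864/39268 = -181656 - 1*5466/9817 = -181656 - 5466/9817 = -1783322418/9817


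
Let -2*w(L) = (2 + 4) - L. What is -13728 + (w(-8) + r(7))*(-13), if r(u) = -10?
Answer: -13507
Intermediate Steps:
w(L) = -3 + L/2 (w(L) = -((2 + 4) - L)/2 = -(6 - L)/2 = -3 + L/2)
-13728 + (w(-8) + r(7))*(-13) = -13728 + ((-3 + (½)*(-8)) - 10)*(-13) = -13728 + ((-3 - 4) - 10)*(-13) = -13728 + (-7 - 10)*(-13) = -13728 - 17*(-13) = -13728 + 221 = -13507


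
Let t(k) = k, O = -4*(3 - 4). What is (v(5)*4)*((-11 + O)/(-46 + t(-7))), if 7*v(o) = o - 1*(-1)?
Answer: 24/53 ≈ 0.45283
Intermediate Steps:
v(o) = 1/7 + o/7 (v(o) = (o - 1*(-1))/7 = (o + 1)/7 = (1 + o)/7 = 1/7 + o/7)
O = 4 (O = -4*(-1) = 4)
(v(5)*4)*((-11 + O)/(-46 + t(-7))) = ((1/7 + (1/7)*5)*4)*((-11 + 4)/(-46 - 7)) = ((1/7 + 5/7)*4)*(-7/(-53)) = ((6/7)*4)*(-7*(-1/53)) = (24/7)*(7/53) = 24/53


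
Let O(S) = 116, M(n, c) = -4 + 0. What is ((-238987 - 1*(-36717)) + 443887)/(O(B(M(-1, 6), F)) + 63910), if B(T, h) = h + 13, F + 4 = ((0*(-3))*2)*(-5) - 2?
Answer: 80539/21342 ≈ 3.7737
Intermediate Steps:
M(n, c) = -4
F = -6 (F = -4 + (((0*(-3))*2)*(-5) - 2) = -4 + ((0*2)*(-5) - 2) = -4 + (0*(-5) - 2) = -4 + (0 - 2) = -4 - 2 = -6)
B(T, h) = 13 + h
((-238987 - 1*(-36717)) + 443887)/(O(B(M(-1, 6), F)) + 63910) = ((-238987 - 1*(-36717)) + 443887)/(116 + 63910) = ((-238987 + 36717) + 443887)/64026 = (-202270 + 443887)*(1/64026) = 241617*(1/64026) = 80539/21342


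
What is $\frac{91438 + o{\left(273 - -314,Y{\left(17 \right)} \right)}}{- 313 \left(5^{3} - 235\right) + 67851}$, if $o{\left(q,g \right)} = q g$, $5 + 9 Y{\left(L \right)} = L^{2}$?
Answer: $\frac{989650}{920529} \approx 1.0751$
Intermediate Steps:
$Y{\left(L \right)} = - \frac{5}{9} + \frac{L^{2}}{9}$
$o{\left(q,g \right)} = g q$
$\frac{91438 + o{\left(273 - -314,Y{\left(17 \right)} \right)}}{- 313 \left(5^{3} - 235\right) + 67851} = \frac{91438 + \left(- \frac{5}{9} + \frac{17^{2}}{9}\right) \left(273 - -314\right)}{- 313 \left(5^{3} - 235\right) + 67851} = \frac{91438 + \left(- \frac{5}{9} + \frac{1}{9} \cdot 289\right) \left(273 + 314\right)}{- 313 \left(125 - 235\right) + 67851} = \frac{91438 + \left(- \frac{5}{9} + \frac{289}{9}\right) 587}{\left(-313\right) \left(-110\right) + 67851} = \frac{91438 + \frac{284}{9} \cdot 587}{34430 + 67851} = \frac{91438 + \frac{166708}{9}}{102281} = \frac{989650}{9} \cdot \frac{1}{102281} = \frac{989650}{920529}$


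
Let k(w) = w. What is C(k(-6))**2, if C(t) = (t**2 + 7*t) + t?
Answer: 144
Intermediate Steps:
C(t) = t**2 + 8*t
C(k(-6))**2 = (-6*(8 - 6))**2 = (-6*2)**2 = (-12)**2 = 144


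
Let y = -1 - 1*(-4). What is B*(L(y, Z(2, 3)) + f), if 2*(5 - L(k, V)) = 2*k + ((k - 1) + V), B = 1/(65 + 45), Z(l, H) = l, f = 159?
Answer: 159/110 ≈ 1.4455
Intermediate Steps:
y = 3 (y = -1 + 4 = 3)
B = 1/110 ≈ 0.0090909
L(k, V) = 11/2 - 3*k/2 - V/2 (L(k, V) = 5 - (2*k + ((k - 1) + V))/2 = 5 - (2*k + ((-1 + k) + V))/2 = 5 - (2*k + (-1 + V + k))/2 = 5 - (-1 + V + 3*k)/2 = 5 + (½ - 3*k/2 - V/2) = 11/2 - 3*k/2 - V/2)
B*(L(y, Z(2, 3)) + f) = ((11/2 - 3/2*3 - ½*2) + 159)/110 = ((11/2 - 9/2 - 1) + 159)/110 = (0 + 159)/110 = (1/110)*159 = 159/110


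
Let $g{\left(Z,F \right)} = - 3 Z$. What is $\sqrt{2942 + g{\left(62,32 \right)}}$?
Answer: $2 \sqrt{689} \approx 52.498$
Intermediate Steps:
$\sqrt{2942 + g{\left(62,32 \right)}} = \sqrt{2942 - 186} = \sqrt{2756} = 2 \sqrt{689}$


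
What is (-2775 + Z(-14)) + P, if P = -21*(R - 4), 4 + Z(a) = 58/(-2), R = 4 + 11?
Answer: -3039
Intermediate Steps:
R = 15
Z(a) = -33 (Z(a) = -4 + 58/(-2) = -4 + 58*(-½) = -4 - 29 = -33)
P = -231 (P = -21*(15 - 4) = -21*11 = -231)
(-2775 + Z(-14)) + P = (-2775 - 33) - 231 = -2808 - 231 = -3039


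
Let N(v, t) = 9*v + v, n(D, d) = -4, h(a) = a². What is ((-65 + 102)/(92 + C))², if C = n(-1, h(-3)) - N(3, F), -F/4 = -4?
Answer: 1369/3364 ≈ 0.40696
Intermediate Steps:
F = 16 (F = -4*(-4) = 16)
N(v, t) = 10*v
C = -34 (C = -4 - 10*3 = -4 - 1*30 = -4 - 30 = -34)
((-65 + 102)/(92 + C))² = ((-65 + 102)/(92 - 34))² = (37/58)² = 1369/3364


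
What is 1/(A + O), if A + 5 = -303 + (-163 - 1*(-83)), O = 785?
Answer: 1/397 ≈ 0.0025189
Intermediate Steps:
A = -388 (A = -5 + (-303 + (-163 - 1*(-83))) = -5 + (-303 + (-163 + 83)) = -5 + (-303 - 80) = -5 - 383 = -388)
1/(A + O) = 1/(-388 + 785) = 1/397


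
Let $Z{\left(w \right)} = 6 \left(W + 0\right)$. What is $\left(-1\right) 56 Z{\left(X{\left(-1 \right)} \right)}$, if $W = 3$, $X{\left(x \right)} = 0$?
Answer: $-1008$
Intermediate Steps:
$Z{\left(w \right)} = 18$ ($Z{\left(w \right)} = 6 \left(3 + 0\right) = 6 \cdot 3 = 18$)
$\left(-1\right) 56 Z{\left(X{\left(-1 \right)} \right)} = \left(-1\right) 56 \cdot 18 = \left(-56\right) 18 = -1008$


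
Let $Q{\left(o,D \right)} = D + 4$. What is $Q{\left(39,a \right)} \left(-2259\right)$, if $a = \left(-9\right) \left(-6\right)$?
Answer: $-131022$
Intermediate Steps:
$a = 54$
$Q{\left(o,D \right)} = 4 + D$
$Q{\left(39,a \right)} \left(-2259\right) = \left(4 + 54\right) \left(-2259\right) = 58 \left(-2259\right) = -131022$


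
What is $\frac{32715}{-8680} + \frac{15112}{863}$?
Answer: $\frac{20587823}{1498168} \approx 13.742$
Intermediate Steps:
$\frac{32715}{-8680} + \frac{15112}{863} = 32715 \left(- \frac{1}{8680}\right) + 15112 \cdot \frac{1}{863} = - \frac{6543}{1736} + \frac{15112}{863} = \frac{20587823}{1498168}$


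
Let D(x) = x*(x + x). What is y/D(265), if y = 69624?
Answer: 34812/70225 ≈ 0.49572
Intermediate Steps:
D(x) = 2*x² (D(x) = x*(2*x) = 2*x²)
y/D(265) = 69624/((2*265²)) = 69624/((2*70225)) = 69624/140450 = 69624*(1/140450) = 34812/70225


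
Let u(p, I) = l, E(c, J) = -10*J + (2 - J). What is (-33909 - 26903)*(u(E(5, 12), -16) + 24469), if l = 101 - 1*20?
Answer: -1492934600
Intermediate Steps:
E(c, J) = 2 - 11*J
l = 81 (l = 101 - 20 = 81)
u(p, I) = 81
(-33909 - 26903)*(u(E(5, 12), -16) + 24469) = (-33909 - 26903)*(81 + 24469) = -60812*24550 = -1492934600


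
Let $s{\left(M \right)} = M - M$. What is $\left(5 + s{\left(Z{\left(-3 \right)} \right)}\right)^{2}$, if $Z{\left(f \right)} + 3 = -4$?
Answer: $25$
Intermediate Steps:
$Z{\left(f \right)} = -7$ ($Z{\left(f \right)} = -3 - 4 = -7$)
$s{\left(M \right)} = 0$
$\left(5 + s{\left(Z{\left(-3 \right)} \right)}\right)^{2} = \left(5 + 0\right)^{2} = 5^{2} = 25$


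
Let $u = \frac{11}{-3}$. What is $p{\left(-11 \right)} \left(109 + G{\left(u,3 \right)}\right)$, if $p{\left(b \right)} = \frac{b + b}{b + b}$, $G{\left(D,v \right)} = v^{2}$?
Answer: $118$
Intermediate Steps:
$u = - \frac{11}{3}$ ($u = 11 \left(- \frac{1}{3}\right) = - \frac{11}{3} \approx -3.6667$)
$p{\left(b \right)} = 1$ ($p{\left(b \right)} = \frac{2 b}{2 b} = 2 b \frac{1}{2 b} = 1$)
$p{\left(-11 \right)} \left(109 + G{\left(u,3 \right)}\right) = 1 \left(109 + 3^{2}\right) = 1 \left(109 + 9\right) = 1 \cdot 118 = 118$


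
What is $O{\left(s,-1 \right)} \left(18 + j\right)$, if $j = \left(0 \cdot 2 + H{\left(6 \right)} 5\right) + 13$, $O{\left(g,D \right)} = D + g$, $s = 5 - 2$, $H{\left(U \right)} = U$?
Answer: $122$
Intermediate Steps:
$s = 3$ ($s = 5 - 2 = 3$)
$j = 43$ ($j = \left(0 \cdot 2 + 6 \cdot 5\right) + 13 = \left(0 + 30\right) + 13 = 30 + 13 = 43$)
$O{\left(s,-1 \right)} \left(18 + j\right) = \left(-1 + 3\right) \left(18 + 43\right) = 2 \cdot 61 = 122$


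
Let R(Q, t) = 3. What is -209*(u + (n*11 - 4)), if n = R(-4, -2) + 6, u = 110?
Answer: -42845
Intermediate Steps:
n = 9 (n = 3 + 6 = 9)
-209*(u + (n*11 - 4)) = -209*(110 + (9*11 - 4)) = -209*(110 + (99 - 4)) = -209*(110 + 95) = -209*205 = -42845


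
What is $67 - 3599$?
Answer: $-3532$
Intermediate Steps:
$67 - 3599 = -3532$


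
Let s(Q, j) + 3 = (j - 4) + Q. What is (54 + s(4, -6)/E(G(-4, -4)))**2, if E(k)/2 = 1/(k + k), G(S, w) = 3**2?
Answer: 729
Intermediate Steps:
G(S, w) = 9
s(Q, j) = -7 + Q + j (s(Q, j) = -3 + ((j - 4) + Q) = -3 + ((-4 + j) + Q) = -3 + (-4 + Q + j) = -7 + Q + j)
E(k) = 1/k (E(k) = 2/(k + k) = 2/((2*k)) = 2*(1/(2*k)) = 1/k)
(54 + s(4, -6)/E(G(-4, -4)))**2 = (54 + (-7 + 4 - 6)/(1/9))**2 = (54 - 9/1/9)**2 = (54 - 9*9)**2 = (54 - 81)**2 = (-27)**2 = 729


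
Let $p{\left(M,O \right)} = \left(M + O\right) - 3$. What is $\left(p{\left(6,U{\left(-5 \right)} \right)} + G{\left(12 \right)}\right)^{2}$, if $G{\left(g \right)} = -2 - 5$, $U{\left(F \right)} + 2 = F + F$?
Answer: $256$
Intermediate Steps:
$U{\left(F \right)} = -2 + 2 F$ ($U{\left(F \right)} = -2 + \left(F + F\right) = -2 + 2 F$)
$p{\left(M,O \right)} = -3 + M + O$
$G{\left(g \right)} = -7$ ($G{\left(g \right)} = -2 - 5 = -7$)
$\left(p{\left(6,U{\left(-5 \right)} \right)} + G{\left(12 \right)}\right)^{2} = \left(\left(-3 + 6 + \left(-2 + 2 \left(-5\right)\right)\right) - 7\right)^{2} = \left(\left(-3 + 6 - 12\right) - 7\right)^{2} = \left(-9 - 7\right)^{2} = \left(-16\right)^{2} = 256$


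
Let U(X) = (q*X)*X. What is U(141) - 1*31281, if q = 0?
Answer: -31281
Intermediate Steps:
U(X) = 0 (U(X) = (0*X)*X = 0*X = 0)
U(141) - 1*31281 = 0 - 1*31281 = 0 - 31281 = -31281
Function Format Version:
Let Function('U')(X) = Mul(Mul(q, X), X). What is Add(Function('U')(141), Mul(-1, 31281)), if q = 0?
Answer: -31281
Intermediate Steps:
Function('U')(X) = 0 (Function('U')(X) = Mul(Mul(0, X), X) = Mul(0, X) = 0)
Add(Function('U')(141), Mul(-1, 31281)) = Add(0, Mul(-1, 31281)) = Add(0, -31281) = -31281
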